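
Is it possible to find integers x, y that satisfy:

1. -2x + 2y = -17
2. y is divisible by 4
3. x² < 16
No

Even the single constraint (-2x + 2y = -17) is infeasible over the integers.

  - -2x + 2y = -17: every term on the left is divisible by 2, so the LHS ≡ 0 (mod 2), but the RHS -17 is not — no integer solution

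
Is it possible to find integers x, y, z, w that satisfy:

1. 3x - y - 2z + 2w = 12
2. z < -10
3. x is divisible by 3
Yes

Take x = 0, y = 0, z = -11, w = -5. Substituting into each constraint:
  (1) 3(0) + 0 - 2(-11) + 2(-5) = 12 ✓
  (2) -11 < -10 ✓
  (3) 0 = 3 × 0, remainder 0 ✓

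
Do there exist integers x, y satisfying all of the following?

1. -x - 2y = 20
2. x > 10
Yes

Take x = 12, y = -16. Substituting into each constraint:
  (1) (-12) - 2(-16) = 20 ✓
  (2) 12 > 10 ✓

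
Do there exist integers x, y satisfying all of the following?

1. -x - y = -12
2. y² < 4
Yes

Take x = 12, y = 0. Substituting into each constraint:
  (1) (-12) + 0 = -12 ✓
  (2) y² = (0)² = 0, and 0 < 4 ✓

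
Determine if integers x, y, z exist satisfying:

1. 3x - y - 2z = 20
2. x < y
Yes

Take x = -2, y = 0, z = -13. Substituting into each constraint:
  (1) 3(-2) + 0 - 2(-13) = 20 ✓
  (2) -2 < 0 ✓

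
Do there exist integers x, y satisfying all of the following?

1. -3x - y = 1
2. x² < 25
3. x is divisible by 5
Yes

Take x = 0, y = -1. Substituting into each constraint:
  (1) -3(0) + 1 = 1 ✓
  (2) x² = (0)² = 0, and 0 < 25 ✓
  (3) 0 = 5 × 0, remainder 0 ✓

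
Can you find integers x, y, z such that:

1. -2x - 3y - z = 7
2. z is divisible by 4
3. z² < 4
Yes

Take x = -5, y = 1, z = 0. Substituting into each constraint:
  (1) -2(-5) - 3(1) + 0 = 7 ✓
  (2) 0 = 4 × 0, remainder 0 ✓
  (3) z² = (0)² = 0, and 0 < 4 ✓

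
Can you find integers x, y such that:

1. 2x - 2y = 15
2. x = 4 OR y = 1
No

Even the single constraint (2x - 2y = 15) is infeasible over the integers.

  - 2x - 2y = 15: every term on the left is divisible by 2, so the LHS ≡ 0 (mod 2), but the RHS 15 is not — no integer solution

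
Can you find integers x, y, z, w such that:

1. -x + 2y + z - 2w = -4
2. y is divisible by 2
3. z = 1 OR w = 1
Yes

Take x = 5, y = 0, z = 1, w = 0. Substituting into each constraint:
  (1) (-5) + 2(0) + 1 - 2(0) = -4 ✓
  (2) 0 = 2 × 0, remainder 0 ✓
  (3) z = 1, target 1 ✓ (first branch holds)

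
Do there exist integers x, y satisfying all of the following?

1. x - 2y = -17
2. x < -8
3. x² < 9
No

A contradictory subset is {x < -8, x² < 9}. No integer assignment can satisfy these jointly:

  - x < -8: bounds one variable relative to a constant
  - x² < 9: restricts x to |x| ≤ 2

Direct contradiction: the bounds on x require x ≥ -2 and x ≤ -9 simultaneously, which is empty.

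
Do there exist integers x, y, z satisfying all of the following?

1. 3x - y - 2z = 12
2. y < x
Yes

Take x = 0, y = -2, z = -5. Substituting into each constraint:
  (1) 3(0) + 2 - 2(-5) = 12 ✓
  (2) -2 < 0 ✓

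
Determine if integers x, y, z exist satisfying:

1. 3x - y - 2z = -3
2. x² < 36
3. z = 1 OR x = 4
Yes

Take x = 0, y = 1, z = 1. Substituting into each constraint:
  (1) 3(0) + (-1) - 2(1) = -3 ✓
  (2) x² = (0)² = 0, and 0 < 36 ✓
  (3) z = 1, target 1 ✓ (first branch holds)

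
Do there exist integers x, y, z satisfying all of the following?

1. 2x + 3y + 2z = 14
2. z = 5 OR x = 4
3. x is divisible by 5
Yes

Take x = 5, y = -2, z = 5. Substituting into each constraint:
  (1) 2(5) + 3(-2) + 2(5) = 14 ✓
  (2) z = 5, target 5 ✓ (first branch holds)
  (3) 5 = 5 × 1, remainder 0 ✓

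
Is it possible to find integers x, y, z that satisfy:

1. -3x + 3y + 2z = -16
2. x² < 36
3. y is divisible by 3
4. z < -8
Yes

Take x = -2, y = 0, z = -11. Substituting into each constraint:
  (1) -3(-2) + 3(0) + 2(-11) = -16 ✓
  (2) x² = (-2)² = 4, and 4 < 36 ✓
  (3) 0 = 3 × 0, remainder 0 ✓
  (4) -11 < -8 ✓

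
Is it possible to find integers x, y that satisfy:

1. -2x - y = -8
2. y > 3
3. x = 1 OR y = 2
Yes

Take x = 1, y = 6. Substituting into each constraint:
  (1) -2(1) + (-6) = -8 ✓
  (2) 6 > 3 ✓
  (3) x = 1, target 1 ✓ (first branch holds)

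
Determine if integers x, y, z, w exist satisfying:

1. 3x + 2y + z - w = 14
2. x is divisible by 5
Yes

Take x = 0, y = 0, z = 14, w = 0. Substituting into each constraint:
  (1) 3(0) + 2(0) + 14 + 0 = 14 ✓
  (2) 0 = 5 × 0, remainder 0 ✓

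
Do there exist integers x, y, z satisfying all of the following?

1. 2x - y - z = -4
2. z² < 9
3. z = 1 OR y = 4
Yes

Take x = 0, y = 4, z = 0. Substituting into each constraint:
  (1) 2(0) + (-4) + 0 = -4 ✓
  (2) z² = (0)² = 0, and 0 < 9 ✓
  (3) y = 4, target 4 ✓ (second branch holds)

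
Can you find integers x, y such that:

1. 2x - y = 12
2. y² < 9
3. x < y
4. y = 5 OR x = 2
No

A contradictory subset is {2x - y = 12, x < y, y = 5 OR x = 2}. No integer assignment can satisfy these jointly:

  - 2x - y = 12: is a linear equation tying the variables together
  - x < y: bounds one variable relative to another variable
  - y = 5 OR x = 2: forces a choice: either y = 5 or x = 2

Split on the disjunction (y = 5 OR x = 2):
  • If y = 5: with y = 5, every remaining term of the linear equation is divisible by 2, so the left side is ≡ 0 (mod 2); but the right side 17 ≡ 1 (mod 2). No integers can satisfy it.
  • If x = 2: the equation forces y = -8, giving (x, y) = (2, -8), which violates y > x.
Both branches are infeasible, so the system has no integer solution.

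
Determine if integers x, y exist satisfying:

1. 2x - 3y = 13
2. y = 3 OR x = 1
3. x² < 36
No

The full constraint system is jointly infeasible over the integers. Each constraint and what it forces:

  - 2x - 3y = 13: is a linear equation tying the variables together
  - y = 3 OR x = 1: forces a choice: either y = 3 or x = 1
  - x² < 36: restricts x to |x| ≤ 5

Split on the disjunction (y = 3 OR x = 1):
  • If y = 3: the equation forces x = 11, but x² < 36 requires |x| ≤ 5.
  • If x = 1: with x = 1, every remaining term of the linear equation is divisible by 3, so the left side is ≡ 0 (mod 3); but the right side 11 ≡ 2 (mod 3). No integers can satisfy it.
Both branches are infeasible, so the system has no integer solution.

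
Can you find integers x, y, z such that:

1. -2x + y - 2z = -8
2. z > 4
Yes

Take x = 0, y = 2, z = 5. Substituting into each constraint:
  (1) -2(0) + 2 - 2(5) = -8 ✓
  (2) 5 > 4 ✓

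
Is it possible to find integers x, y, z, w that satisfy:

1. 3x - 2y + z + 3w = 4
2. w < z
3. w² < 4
Yes

Take x = 1, y = -2, z = 0, w = -1. Substituting into each constraint:
  (1) 3(1) - 2(-2) + 0 + 3(-1) = 4 ✓
  (2) -1 < 0 ✓
  (3) w² = (-1)² = 1, and 1 < 4 ✓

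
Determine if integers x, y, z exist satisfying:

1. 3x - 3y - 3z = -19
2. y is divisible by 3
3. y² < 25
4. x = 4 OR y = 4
No

Even the single constraint (3x - 3y - 3z = -19) is infeasible over the integers.

  - 3x - 3y - 3z = -19: every term on the left is divisible by 3, so the LHS ≡ 0 (mod 3), but the RHS -19 is not — no integer solution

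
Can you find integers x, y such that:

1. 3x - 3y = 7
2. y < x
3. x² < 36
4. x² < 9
No

Even the single constraint (3x - 3y = 7) is infeasible over the integers.

  - 3x - 3y = 7: every term on the left is divisible by 3, so the LHS ≡ 0 (mod 3), but the RHS 7 is not — no integer solution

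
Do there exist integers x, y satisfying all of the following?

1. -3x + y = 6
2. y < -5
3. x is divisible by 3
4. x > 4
No

A contradictory subset is {-3x + y = 6, y < -5, x > 4}. No integer assignment can satisfy these jointly:

  - -3x + y = 6: is a linear equation tying the variables together
  - y < -5: bounds one variable relative to a constant
  - x > 4: bounds one variable relative to a constant

Range argument: with x ∈ [5, ∞], y ∈ [−∞, -6], the left side of the equation is at most -21, but the right side is 6 > -21. No integer solution exists.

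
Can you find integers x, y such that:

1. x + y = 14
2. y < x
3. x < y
No

A contradictory subset is {y < x, x < y}. No integer assignment can satisfy these jointly:

  - y < x: bounds one variable relative to another variable
  - x < y: bounds one variable relative to another variable

Direct contradiction: x > y and y > x cannot both hold.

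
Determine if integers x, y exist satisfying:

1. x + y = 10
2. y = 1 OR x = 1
Yes

Take x = 9, y = 1. Substituting into each constraint:
  (1) 9 + 1 = 10 ✓
  (2) y = 1, target 1 ✓ (first branch holds)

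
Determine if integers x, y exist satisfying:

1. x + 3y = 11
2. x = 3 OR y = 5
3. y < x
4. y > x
No

A contradictory subset is {y < x, y > x}. No integer assignment can satisfy these jointly:

  - y < x: bounds one variable relative to another variable
  - y > x: bounds one variable relative to another variable

Direct contradiction: x > y and y > x cannot both hold.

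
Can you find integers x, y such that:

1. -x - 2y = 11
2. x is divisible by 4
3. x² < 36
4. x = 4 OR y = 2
No

A contradictory subset is {-x - 2y = 11, x is divisible by 4, x = 4 OR y = 2}. No integer assignment can satisfy these jointly:

  - -x - 2y = 11: is a linear equation tying the variables together
  - x is divisible by 4: restricts x to multiples of 4
  - x = 4 OR y = 2: forces a choice: either x = 4 or y = 2

Modular obstruction: writing x = 4x', every remaining term of the linear equation is divisible by 2, so the left side is ≡ 0 (mod 2); but the right side 11 ≡ 1 (mod 2). No integers can satisfy it.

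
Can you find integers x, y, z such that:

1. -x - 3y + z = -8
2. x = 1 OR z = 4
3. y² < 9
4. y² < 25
Yes

Take x = 15, y = -1, z = 4. Substituting into each constraint:
  (1) (-15) - 3(-1) + 4 = -8 ✓
  (2) z = 4, target 4 ✓ (second branch holds)
  (3) y² = (-1)² = 1, and 1 < 9 ✓
  (4) y² = (-1)² = 1, and 1 < 25 ✓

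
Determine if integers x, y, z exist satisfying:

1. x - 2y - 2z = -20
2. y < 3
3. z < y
Yes

Take x = -18, y = 1, z = 0. Substituting into each constraint:
  (1) (-18) - 2(1) - 2(0) = -20 ✓
  (2) 1 < 3 ✓
  (3) 0 < 1 ✓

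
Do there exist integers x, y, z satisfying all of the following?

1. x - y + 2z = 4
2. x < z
Yes

Take x = -1, y = -5, z = 0. Substituting into each constraint:
  (1) (-1) + 5 + 2(0) = 4 ✓
  (2) -1 < 0 ✓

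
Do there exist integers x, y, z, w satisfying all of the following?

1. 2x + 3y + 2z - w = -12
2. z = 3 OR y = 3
Yes

Take x = 0, y = 0, z = 3, w = 18. Substituting into each constraint:
  (1) 2(0) + 3(0) + 2(3) + (-18) = -12 ✓
  (2) z = 3, target 3 ✓ (first branch holds)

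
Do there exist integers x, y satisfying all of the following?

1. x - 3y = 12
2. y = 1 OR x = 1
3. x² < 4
No

The full constraint system is jointly infeasible over the integers. Each constraint and what it forces:

  - x - 3y = 12: is a linear equation tying the variables together
  - y = 1 OR x = 1: forces a choice: either y = 1 or x = 1
  - x² < 4: restricts x to |x| ≤ 1

Split on the disjunction (y = 1 OR x = 1):
  • If y = 1: the equation forces x = 15, but x² < 4 requires |x| ≤ 1.
  • If x = 1: with x = 1, every remaining term of the linear equation is divisible by 3, so the left side is ≡ 0 (mod 3); but the right side 11 ≡ 2 (mod 3). No integers can satisfy it.
Both branches are infeasible, so the system has no integer solution.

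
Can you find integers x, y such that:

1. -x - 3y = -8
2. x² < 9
Yes

Take x = -1, y = 3. Substituting into each constraint:
  (1) 1 - 3(3) = -8 ✓
  (2) x² = (-1)² = 1, and 1 < 9 ✓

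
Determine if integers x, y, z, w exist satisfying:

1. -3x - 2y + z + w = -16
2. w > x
Yes

Take x = -1, y = 0, z = -19, w = 0. Substituting into each constraint:
  (1) -3(-1) - 2(0) + (-19) + 0 = -16 ✓
  (2) 0 > -1 ✓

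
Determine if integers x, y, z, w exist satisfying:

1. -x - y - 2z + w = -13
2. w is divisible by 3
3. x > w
Yes

Take x = 1, y = 0, z = 6, w = 0. Substituting into each constraint:
  (1) (-1) + 0 - 2(6) + 0 = -13 ✓
  (2) 0 = 3 × 0, remainder 0 ✓
  (3) 1 > 0 ✓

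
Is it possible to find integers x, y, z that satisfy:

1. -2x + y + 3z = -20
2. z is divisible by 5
Yes

Take x = 0, y = -20, z = 0. Substituting into each constraint:
  (1) -2(0) + (-20) + 3(0) = -20 ✓
  (2) 0 = 5 × 0, remainder 0 ✓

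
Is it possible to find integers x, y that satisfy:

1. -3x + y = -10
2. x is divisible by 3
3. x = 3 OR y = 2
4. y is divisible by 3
No

A contradictory subset is {-3x + y = -10, y is divisible by 3}. No integer assignment can satisfy these jointly:

  - -3x + y = -10: is a linear equation tying the variables together
  - y is divisible by 3: restricts y to multiples of 3

Modular obstruction: writing y = 3y', every remaining term of the linear equation is divisible by 3, so the left side is ≡ 0 (mod 3); but the right side -10 ≡ 2 (mod 3). No integers can satisfy it.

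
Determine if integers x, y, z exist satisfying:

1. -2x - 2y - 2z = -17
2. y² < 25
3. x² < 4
No

Even the single constraint (-2x - 2y - 2z = -17) is infeasible over the integers.

  - -2x - 2y - 2z = -17: every term on the left is divisible by 2, so the LHS ≡ 0 (mod 2), but the RHS -17 is not — no integer solution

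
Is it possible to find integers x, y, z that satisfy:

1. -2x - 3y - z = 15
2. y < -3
Yes

Take x = 0, y = -5, z = 0. Substituting into each constraint:
  (1) -2(0) - 3(-5) + 0 = 15 ✓
  (2) -5 < -3 ✓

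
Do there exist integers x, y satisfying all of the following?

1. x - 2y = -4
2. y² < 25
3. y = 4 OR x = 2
Yes

Take x = 4, y = 4. Substituting into each constraint:
  (1) 4 - 2(4) = -4 ✓
  (2) y² = (4)² = 16, and 16 < 25 ✓
  (3) y = 4, target 4 ✓ (first branch holds)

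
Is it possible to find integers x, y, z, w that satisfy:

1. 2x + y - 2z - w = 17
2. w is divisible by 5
Yes

Take x = 8, y = 1, z = 0, w = 0. Substituting into each constraint:
  (1) 2(8) + 1 - 2(0) + 0 = 17 ✓
  (2) 0 = 5 × 0, remainder 0 ✓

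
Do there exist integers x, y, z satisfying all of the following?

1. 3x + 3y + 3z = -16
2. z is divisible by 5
No

Even the single constraint (3x + 3y + 3z = -16) is infeasible over the integers.

  - 3x + 3y + 3z = -16: every term on the left is divisible by 3, so the LHS ≡ 0 (mod 3), but the RHS -16 is not — no integer solution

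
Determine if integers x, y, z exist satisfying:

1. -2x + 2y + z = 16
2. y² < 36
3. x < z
Yes

Take x = -15, y = 0, z = -14. Substituting into each constraint:
  (1) -2(-15) + 2(0) + (-14) = 16 ✓
  (2) y² = (0)² = 0, and 0 < 36 ✓
  (3) -15 < -14 ✓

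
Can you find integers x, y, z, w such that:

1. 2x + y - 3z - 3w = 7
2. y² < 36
Yes

Take x = 5, y = 0, z = 0, w = 1. Substituting into each constraint:
  (1) 2(5) + 0 - 3(0) - 3(1) = 7 ✓
  (2) y² = (0)² = 0, and 0 < 36 ✓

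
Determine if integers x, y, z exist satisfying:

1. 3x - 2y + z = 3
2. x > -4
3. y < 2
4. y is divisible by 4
Yes

Take x = 1, y = 0, z = 0. Substituting into each constraint:
  (1) 3(1) - 2(0) + 0 = 3 ✓
  (2) 1 > -4 ✓
  (3) 0 < 2 ✓
  (4) 0 = 4 × 0, remainder 0 ✓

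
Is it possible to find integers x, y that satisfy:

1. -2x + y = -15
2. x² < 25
Yes

Take x = 0, y = -15. Substituting into each constraint:
  (1) -2(0) + (-15) = -15 ✓
  (2) x² = (0)² = 0, and 0 < 25 ✓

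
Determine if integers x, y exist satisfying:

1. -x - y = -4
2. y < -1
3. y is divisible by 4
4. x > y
Yes

Take x = 8, y = -4. Substituting into each constraint:
  (1) (-8) + 4 = -4 ✓
  (2) -4 < -1 ✓
  (3) -4 = 4 × -1, remainder 0 ✓
  (4) 8 > -4 ✓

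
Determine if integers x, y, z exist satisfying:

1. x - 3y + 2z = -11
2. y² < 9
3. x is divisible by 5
Yes

Take x = 0, y = 1, z = -4. Substituting into each constraint:
  (1) 0 - 3(1) + 2(-4) = -11 ✓
  (2) y² = (1)² = 1, and 1 < 9 ✓
  (3) 0 = 5 × 0, remainder 0 ✓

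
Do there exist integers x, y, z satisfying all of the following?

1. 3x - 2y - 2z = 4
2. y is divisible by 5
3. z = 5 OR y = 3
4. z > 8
No

A contradictory subset is {y is divisible by 5, z = 5 OR y = 3, z > 8}. No integer assignment can satisfy these jointly:

  - y is divisible by 5: restricts y to multiples of 5
  - z = 5 OR y = 3: forces a choice: either z = 5 or y = 3
  - z > 8: bounds one variable relative to a constant

Split on the disjunction (z = 5 OR y = 3):
  • If z = 5: this contradicts the bound z ≥ 9.
  • If y = 3: this contradicts the divisibility constraint — 3 is not a multiple of 5.
Both branches are infeasible, so the system has no integer solution.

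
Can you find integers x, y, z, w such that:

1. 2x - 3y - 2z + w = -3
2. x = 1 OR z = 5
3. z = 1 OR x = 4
Yes

Take x = 1, y = 1, z = 1, w = 0. Substituting into each constraint:
  (1) 2(1) - 3(1) - 2(1) + 0 = -3 ✓
  (2) x = 1, target 1 ✓ (first branch holds)
  (3) z = 1, target 1 ✓ (first branch holds)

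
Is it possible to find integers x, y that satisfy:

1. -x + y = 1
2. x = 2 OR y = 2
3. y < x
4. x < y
No

A contradictory subset is {y < x, x < y}. No integer assignment can satisfy these jointly:

  - y < x: bounds one variable relative to another variable
  - x < y: bounds one variable relative to another variable

Direct contradiction: x > y and y > x cannot both hold.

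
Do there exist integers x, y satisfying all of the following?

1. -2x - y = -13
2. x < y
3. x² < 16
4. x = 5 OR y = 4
No

A contradictory subset is {-2x - y = -13, x < y, x = 5 OR y = 4}. No integer assignment can satisfy these jointly:

  - -2x - y = -13: is a linear equation tying the variables together
  - x < y: bounds one variable relative to another variable
  - x = 5 OR y = 4: forces a choice: either x = 5 or y = 4

Split on the disjunction (x = 5 OR y = 4):
  • If x = 5: the equation forces y = 3, giving (x, y) = (5, 3), which violates y > x.
  • If y = 4: with y = 4, every remaining term of the linear equation is divisible by 2, so the left side is ≡ 0 (mod 2); but the right side -9 ≡ 1 (mod 2). No integers can satisfy it.
Both branches are infeasible, so the system has no integer solution.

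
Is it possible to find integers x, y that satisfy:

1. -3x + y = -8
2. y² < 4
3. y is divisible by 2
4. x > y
No

The full constraint system is jointly infeasible over the integers. Each constraint and what it forces:

  - -3x + y = -8: is a linear equation tying the variables together
  - y² < 4: restricts y to |y| ≤ 1
  - y is divisible by 2: restricts y to multiples of 2
  - x > y: bounds one variable relative to another variable

The bounds confine y to {0} with 2 | y. For each value, substitute into the equation:
  • y = 0: the equation gives -3x = -8, so x would not be an integer.
Every case fails, so no integer solution exists.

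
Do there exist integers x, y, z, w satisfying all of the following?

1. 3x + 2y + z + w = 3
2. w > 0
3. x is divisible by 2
Yes

Take x = 0, y = 0, z = 0, w = 3. Substituting into each constraint:
  (1) 3(0) + 2(0) + 0 + 3 = 3 ✓
  (2) 3 > 0 ✓
  (3) 0 = 2 × 0, remainder 0 ✓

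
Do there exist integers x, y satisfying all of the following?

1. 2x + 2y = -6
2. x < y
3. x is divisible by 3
Yes

Take x = -3, y = 0. Substituting into each constraint:
  (1) 2(-3) + 2(0) = -6 ✓
  (2) -3 < 0 ✓
  (3) -3 = 3 × -1, remainder 0 ✓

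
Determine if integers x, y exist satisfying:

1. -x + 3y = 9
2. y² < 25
Yes

Take x = 0, y = 3. Substituting into each constraint:
  (1) 0 + 3(3) = 9 ✓
  (2) y² = (3)² = 9, and 9 < 25 ✓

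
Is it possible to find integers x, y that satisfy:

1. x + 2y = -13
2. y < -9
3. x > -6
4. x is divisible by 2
No

A contradictory subset is {x + 2y = -13, x is divisible by 2}. No integer assignment can satisfy these jointly:

  - x + 2y = -13: is a linear equation tying the variables together
  - x is divisible by 2: restricts x to multiples of 2

Modular obstruction: writing x = 2x', every remaining term of the linear equation is divisible by 2, so the left side is ≡ 0 (mod 2); but the right side -13 ≡ 1 (mod 2). No integers can satisfy it.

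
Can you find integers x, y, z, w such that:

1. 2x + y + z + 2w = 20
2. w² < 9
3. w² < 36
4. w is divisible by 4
Yes

Take x = 10, y = 0, z = 0, w = 0. Substituting into each constraint:
  (1) 2(10) + 0 + 0 + 2(0) = 20 ✓
  (2) w² = (0)² = 0, and 0 < 9 ✓
  (3) w² = (0)² = 0, and 0 < 36 ✓
  (4) 0 = 4 × 0, remainder 0 ✓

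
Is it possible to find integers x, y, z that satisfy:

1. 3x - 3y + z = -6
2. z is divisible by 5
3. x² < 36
Yes

Take x = -2, y = 0, z = 0. Substituting into each constraint:
  (1) 3(-2) - 3(0) + 0 = -6 ✓
  (2) 0 = 5 × 0, remainder 0 ✓
  (3) x² = (-2)² = 4, and 4 < 36 ✓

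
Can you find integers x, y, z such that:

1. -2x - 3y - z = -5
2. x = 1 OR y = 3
Yes

Take x = 1, y = 0, z = 3. Substituting into each constraint:
  (1) -2(1) - 3(0) + (-3) = -5 ✓
  (2) x = 1, target 1 ✓ (first branch holds)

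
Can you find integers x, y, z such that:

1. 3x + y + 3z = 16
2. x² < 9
Yes

Take x = 0, y = 16, z = 0. Substituting into each constraint:
  (1) 3(0) + 16 + 3(0) = 16 ✓
  (2) x² = (0)² = 0, and 0 < 9 ✓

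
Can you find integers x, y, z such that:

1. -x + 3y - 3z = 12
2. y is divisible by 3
Yes

Take x = 0, y = 0, z = -4. Substituting into each constraint:
  (1) 0 + 3(0) - 3(-4) = 12 ✓
  (2) 0 = 3 × 0, remainder 0 ✓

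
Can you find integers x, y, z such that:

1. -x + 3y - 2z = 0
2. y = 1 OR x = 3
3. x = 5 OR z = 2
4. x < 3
Yes

Take x = -1, y = 1, z = 2. Substituting into each constraint:
  (1) 1 + 3(1) - 2(2) = 0 ✓
  (2) y = 1, target 1 ✓ (first branch holds)
  (3) z = 2, target 2 ✓ (second branch holds)
  (4) -1 < 3 ✓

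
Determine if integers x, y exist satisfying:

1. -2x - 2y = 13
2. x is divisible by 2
No

Even the single constraint (-2x - 2y = 13) is infeasible over the integers.

  - -2x - 2y = 13: every term on the left is divisible by 2, so the LHS ≡ 0 (mod 2), but the RHS 13 is not — no integer solution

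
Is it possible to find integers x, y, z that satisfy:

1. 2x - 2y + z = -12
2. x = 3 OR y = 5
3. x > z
Yes

Take x = 0, y = 5, z = -2. Substituting into each constraint:
  (1) 2(0) - 2(5) + (-2) = -12 ✓
  (2) y = 5, target 5 ✓ (second branch holds)
  (3) 0 > -2 ✓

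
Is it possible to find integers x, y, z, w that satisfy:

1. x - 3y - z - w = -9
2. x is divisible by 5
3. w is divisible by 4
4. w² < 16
Yes

Take x = 0, y = 3, z = 0, w = 0. Substituting into each constraint:
  (1) 0 - 3(3) + 0 + 0 = -9 ✓
  (2) 0 = 5 × 0, remainder 0 ✓
  (3) 0 = 4 × 0, remainder 0 ✓
  (4) w² = (0)² = 0, and 0 < 16 ✓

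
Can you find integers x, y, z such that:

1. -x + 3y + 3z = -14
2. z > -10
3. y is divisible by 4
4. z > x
Yes

Take x = -10, y = -8, z = 0. Substituting into each constraint:
  (1) 10 + 3(-8) + 3(0) = -14 ✓
  (2) 0 > -10 ✓
  (3) -8 = 4 × -2, remainder 0 ✓
  (4) 0 > -10 ✓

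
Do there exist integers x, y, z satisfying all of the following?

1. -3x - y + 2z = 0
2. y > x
Yes

Take x = -2, y = 0, z = -3. Substituting into each constraint:
  (1) -3(-2) + 0 + 2(-3) = 0 ✓
  (2) 0 > -2 ✓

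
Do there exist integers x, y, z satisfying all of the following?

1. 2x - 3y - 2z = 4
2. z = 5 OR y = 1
Yes

Take x = 10, y = 2, z = 5. Substituting into each constraint:
  (1) 2(10) - 3(2) - 2(5) = 4 ✓
  (2) z = 5, target 5 ✓ (first branch holds)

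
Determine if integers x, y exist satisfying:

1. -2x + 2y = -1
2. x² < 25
No

Even the single constraint (-2x + 2y = -1) is infeasible over the integers.

  - -2x + 2y = -1: every term on the left is divisible by 2, so the LHS ≡ 0 (mod 2), but the RHS -1 is not — no integer solution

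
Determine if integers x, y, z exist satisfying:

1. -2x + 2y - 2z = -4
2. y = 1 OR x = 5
Yes

Take x = 5, y = 0, z = -3. Substituting into each constraint:
  (1) -2(5) + 2(0) - 2(-3) = -4 ✓
  (2) x = 5, target 5 ✓ (second branch holds)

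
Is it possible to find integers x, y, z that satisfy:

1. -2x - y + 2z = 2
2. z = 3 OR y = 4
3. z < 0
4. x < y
Yes

Take x = -4, y = 4, z = -1. Substituting into each constraint:
  (1) -2(-4) + (-4) + 2(-1) = 2 ✓
  (2) y = 4, target 4 ✓ (second branch holds)
  (3) -1 < 0 ✓
  (4) -4 < 4 ✓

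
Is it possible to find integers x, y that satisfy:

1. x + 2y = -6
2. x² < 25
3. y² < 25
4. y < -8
No

A contradictory subset is {y² < 25, y < -8}. No integer assignment can satisfy these jointly:

  - y² < 25: restricts y to |y| ≤ 4
  - y < -8: bounds one variable relative to a constant

Direct contradiction: the bounds on y require y ≥ -4 and y ≤ -9 simultaneously, which is empty.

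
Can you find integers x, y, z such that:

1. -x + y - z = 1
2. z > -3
Yes

Take x = 0, y = 0, z = -1. Substituting into each constraint:
  (1) 0 + 0 + 1 = 1 ✓
  (2) -1 > -3 ✓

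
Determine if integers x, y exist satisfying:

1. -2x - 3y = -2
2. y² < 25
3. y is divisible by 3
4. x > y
Yes

Take x = 1, y = 0. Substituting into each constraint:
  (1) -2(1) - 3(0) = -2 ✓
  (2) y² = (0)² = 0, and 0 < 25 ✓
  (3) 0 = 3 × 0, remainder 0 ✓
  (4) 1 > 0 ✓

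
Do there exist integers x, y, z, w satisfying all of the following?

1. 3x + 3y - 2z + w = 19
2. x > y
Yes

Take x = 1, y = 0, z = 0, w = 16. Substituting into each constraint:
  (1) 3(1) + 3(0) - 2(0) + 16 = 19 ✓
  (2) 1 > 0 ✓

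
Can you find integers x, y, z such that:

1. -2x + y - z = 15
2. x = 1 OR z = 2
Yes

Take x = -8, y = 1, z = 2. Substituting into each constraint:
  (1) -2(-8) + 1 + (-2) = 15 ✓
  (2) z = 2, target 2 ✓ (second branch holds)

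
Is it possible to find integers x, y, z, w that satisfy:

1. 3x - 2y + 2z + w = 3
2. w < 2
Yes

Take x = 1, y = 0, z = 0, w = 0. Substituting into each constraint:
  (1) 3(1) - 2(0) + 2(0) + 0 = 3 ✓
  (2) 0 < 2 ✓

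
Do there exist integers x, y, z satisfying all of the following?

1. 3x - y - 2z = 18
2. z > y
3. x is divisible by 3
Yes

Take x = 0, y = -8, z = -5. Substituting into each constraint:
  (1) 3(0) + 8 - 2(-5) = 18 ✓
  (2) -5 > -8 ✓
  (3) 0 = 3 × 0, remainder 0 ✓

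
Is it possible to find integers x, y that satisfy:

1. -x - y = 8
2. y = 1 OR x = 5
Yes

Take x = 5, y = -13. Substituting into each constraint:
  (1) (-5) + 13 = 8 ✓
  (2) x = 5, target 5 ✓ (second branch holds)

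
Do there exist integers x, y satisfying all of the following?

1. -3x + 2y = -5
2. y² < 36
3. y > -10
Yes

Take x = 3, y = 2. Substituting into each constraint:
  (1) -3(3) + 2(2) = -5 ✓
  (2) y² = (2)² = 4, and 4 < 36 ✓
  (3) 2 > -10 ✓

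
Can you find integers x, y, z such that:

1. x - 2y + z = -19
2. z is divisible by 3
Yes

Take x = -19, y = 0, z = 0. Substituting into each constraint:
  (1) (-19) - 2(0) + 0 = -19 ✓
  (2) 0 = 3 × 0, remainder 0 ✓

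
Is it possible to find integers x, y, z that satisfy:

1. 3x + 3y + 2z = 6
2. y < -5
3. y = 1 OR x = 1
Yes

Take x = 1, y = -7, z = 12. Substituting into each constraint:
  (1) 3(1) + 3(-7) + 2(12) = 6 ✓
  (2) -7 < -5 ✓
  (3) x = 1, target 1 ✓ (second branch holds)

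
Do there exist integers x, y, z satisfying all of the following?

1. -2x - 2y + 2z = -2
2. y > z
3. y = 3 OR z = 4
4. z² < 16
Yes

Take x = 0, y = 3, z = 2. Substituting into each constraint:
  (1) -2(0) - 2(3) + 2(2) = -2 ✓
  (2) 3 > 2 ✓
  (3) y = 3, target 3 ✓ (first branch holds)
  (4) z² = (2)² = 4, and 4 < 16 ✓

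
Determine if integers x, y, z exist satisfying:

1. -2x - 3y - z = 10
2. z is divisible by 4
Yes

Take x = 1, y = -4, z = 0. Substituting into each constraint:
  (1) -2(1) - 3(-4) + 0 = 10 ✓
  (2) 0 = 4 × 0, remainder 0 ✓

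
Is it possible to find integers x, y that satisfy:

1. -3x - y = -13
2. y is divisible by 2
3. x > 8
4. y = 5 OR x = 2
No

A contradictory subset is {-3x - y = -13, x > 8, y = 5 OR x = 2}. No integer assignment can satisfy these jointly:

  - -3x - y = -13: is a linear equation tying the variables together
  - x > 8: bounds one variable relative to a constant
  - y = 5 OR x = 2: forces a choice: either y = 5 or x = 2

Split on the disjunction (y = 5 OR x = 2):
  • If y = 5: with y = 5, every remaining term of the linear equation is divisible by 3, so the left side is ≡ 0 (mod 3); but the right side -8 ≡ 1 (mod 3). No integers can satisfy it.
  • If x = 2: this contradicts the bound x ≥ 9.
Both branches are infeasible, so the system has no integer solution.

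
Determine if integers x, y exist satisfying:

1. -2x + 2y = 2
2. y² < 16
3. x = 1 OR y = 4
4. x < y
Yes

Take x = 1, y = 2. Substituting into each constraint:
  (1) -2(1) + 2(2) = 2 ✓
  (2) y² = (2)² = 4, and 4 < 16 ✓
  (3) x = 1, target 1 ✓ (first branch holds)
  (4) 1 < 2 ✓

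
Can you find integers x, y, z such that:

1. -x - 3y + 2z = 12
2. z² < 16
Yes

Take x = 0, y = -4, z = 0. Substituting into each constraint:
  (1) 0 - 3(-4) + 2(0) = 12 ✓
  (2) z² = (0)² = 0, and 0 < 16 ✓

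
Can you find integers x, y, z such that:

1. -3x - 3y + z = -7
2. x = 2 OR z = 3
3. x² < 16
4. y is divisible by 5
Yes

Take x = 2, y = 0, z = -1. Substituting into each constraint:
  (1) -3(2) - 3(0) + (-1) = -7 ✓
  (2) x = 2, target 2 ✓ (first branch holds)
  (3) x² = (2)² = 4, and 4 < 16 ✓
  (4) 0 = 5 × 0, remainder 0 ✓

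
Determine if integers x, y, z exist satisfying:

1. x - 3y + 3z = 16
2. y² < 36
Yes

Take x = 16, y = 0, z = 0. Substituting into each constraint:
  (1) 16 - 3(0) + 3(0) = 16 ✓
  (2) y² = (0)² = 0, and 0 < 36 ✓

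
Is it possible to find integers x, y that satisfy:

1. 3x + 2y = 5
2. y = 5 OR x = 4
No

The full constraint system is jointly infeasible over the integers. Each constraint and what it forces:

  - 3x + 2y = 5: is a linear equation tying the variables together
  - y = 5 OR x = 4: forces a choice: either y = 5 or x = 4

Split on the disjunction (y = 5 OR x = 4):
  • If y = 5: with y = 5, every remaining term of the linear equation is divisible by 3, so the left side is ≡ 0 (mod 3); but the right side -5 ≡ 1 (mod 3). No integers can satisfy it.
  • If x = 4: with x = 4, every remaining term of the linear equation is divisible by 2, so the left side is ≡ 0 (mod 2); but the right side -7 ≡ 1 (mod 2). No integers can satisfy it.
Both branches are infeasible, so the system has no integer solution.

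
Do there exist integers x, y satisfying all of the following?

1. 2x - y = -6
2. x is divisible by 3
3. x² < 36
Yes

Take x = 0, y = 6. Substituting into each constraint:
  (1) 2(0) + (-6) = -6 ✓
  (2) 0 = 3 × 0, remainder 0 ✓
  (3) x² = (0)² = 0, and 0 < 36 ✓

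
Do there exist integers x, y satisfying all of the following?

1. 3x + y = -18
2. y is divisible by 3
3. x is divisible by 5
Yes

Take x = -10, y = 12. Substituting into each constraint:
  (1) 3(-10) + 12 = -18 ✓
  (2) 12 = 3 × 4, remainder 0 ✓
  (3) -10 = 5 × -2, remainder 0 ✓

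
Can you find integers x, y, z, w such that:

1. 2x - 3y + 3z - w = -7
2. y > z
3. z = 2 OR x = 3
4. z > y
No

A contradictory subset is {y > z, z > y}. No integer assignment can satisfy these jointly:

  - y > z: bounds one variable relative to another variable
  - z > y: bounds one variable relative to another variable

Direct contradiction: y > z and z > y cannot both hold.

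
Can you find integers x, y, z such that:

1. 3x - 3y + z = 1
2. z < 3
Yes

Take x = 0, y = 0, z = 1. Substituting into each constraint:
  (1) 3(0) - 3(0) + 1 = 1 ✓
  (2) 1 < 3 ✓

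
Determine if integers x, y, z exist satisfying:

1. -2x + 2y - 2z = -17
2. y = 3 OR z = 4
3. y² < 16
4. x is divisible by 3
No

Even the single constraint (-2x + 2y - 2z = -17) is infeasible over the integers.

  - -2x + 2y - 2z = -17: every term on the left is divisible by 2, so the LHS ≡ 0 (mod 2), but the RHS -17 is not — no integer solution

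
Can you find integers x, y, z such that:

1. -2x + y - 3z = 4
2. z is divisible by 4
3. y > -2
Yes

Take x = -2, y = 0, z = 0. Substituting into each constraint:
  (1) -2(-2) + 0 - 3(0) = 4 ✓
  (2) 0 = 4 × 0, remainder 0 ✓
  (3) 0 > -2 ✓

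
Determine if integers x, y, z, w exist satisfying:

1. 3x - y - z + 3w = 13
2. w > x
Yes

Take x = 0, y = -10, z = 0, w = 1. Substituting into each constraint:
  (1) 3(0) + 10 + 0 + 3(1) = 13 ✓
  (2) 1 > 0 ✓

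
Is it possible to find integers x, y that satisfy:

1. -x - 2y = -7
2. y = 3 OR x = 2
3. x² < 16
Yes

Take x = 1, y = 3. Substituting into each constraint:
  (1) (-1) - 2(3) = -7 ✓
  (2) y = 3, target 3 ✓ (first branch holds)
  (3) x² = (1)² = 1, and 1 < 16 ✓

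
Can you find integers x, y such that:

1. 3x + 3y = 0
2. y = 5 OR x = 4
Yes

Take x = 4, y = -4. Substituting into each constraint:
  (1) 3(4) + 3(-4) = 0 ✓
  (2) x = 4, target 4 ✓ (second branch holds)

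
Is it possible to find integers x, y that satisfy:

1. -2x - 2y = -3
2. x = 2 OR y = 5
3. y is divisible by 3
No

Even the single constraint (-2x - 2y = -3) is infeasible over the integers.

  - -2x - 2y = -3: every term on the left is divisible by 2, so the LHS ≡ 0 (mod 2), but the RHS -3 is not — no integer solution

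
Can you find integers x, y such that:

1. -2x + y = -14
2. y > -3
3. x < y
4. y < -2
No

A contradictory subset is {y > -3, y < -2}. No integer assignment can satisfy these jointly:

  - y > -3: bounds one variable relative to a constant
  - y < -2: bounds one variable relative to a constant

Direct contradiction: the bounds on y require y ≥ -2 and y ≤ -3 simultaneously, which is empty.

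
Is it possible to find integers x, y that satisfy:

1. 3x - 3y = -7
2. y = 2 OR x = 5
No

Even the single constraint (3x - 3y = -7) is infeasible over the integers.

  - 3x - 3y = -7: every term on the left is divisible by 3, so the LHS ≡ 0 (mod 3), but the RHS -7 is not — no integer solution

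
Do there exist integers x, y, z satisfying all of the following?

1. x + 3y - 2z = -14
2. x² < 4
Yes

Take x = 1, y = -5, z = 0. Substituting into each constraint:
  (1) 1 + 3(-5) - 2(0) = -14 ✓
  (2) x² = (1)² = 1, and 1 < 4 ✓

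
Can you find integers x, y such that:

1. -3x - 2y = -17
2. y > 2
Yes

Take x = 1, y = 7. Substituting into each constraint:
  (1) -3(1) - 2(7) = -17 ✓
  (2) 7 > 2 ✓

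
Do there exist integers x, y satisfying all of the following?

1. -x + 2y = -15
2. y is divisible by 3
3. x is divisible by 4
No

A contradictory subset is {-x + 2y = -15, x is divisible by 4}. No integer assignment can satisfy these jointly:

  - -x + 2y = -15: is a linear equation tying the variables together
  - x is divisible by 4: restricts x to multiples of 4

Modular obstruction: writing x = 4x', every remaining term of the linear equation is divisible by 2, so the left side is ≡ 0 (mod 2); but the right side -15 ≡ 1 (mod 2). No integers can satisfy it.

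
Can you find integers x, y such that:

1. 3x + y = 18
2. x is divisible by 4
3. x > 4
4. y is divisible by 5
Yes

Take x = 16, y = -30. Substituting into each constraint:
  (1) 3(16) + (-30) = 18 ✓
  (2) 16 = 4 × 4, remainder 0 ✓
  (3) 16 > 4 ✓
  (4) -30 = 5 × -6, remainder 0 ✓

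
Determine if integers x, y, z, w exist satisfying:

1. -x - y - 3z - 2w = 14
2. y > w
Yes

Take x = -12, y = 0, z = 0, w = -1. Substituting into each constraint:
  (1) 12 + 0 - 3(0) - 2(-1) = 14 ✓
  (2) 0 > -1 ✓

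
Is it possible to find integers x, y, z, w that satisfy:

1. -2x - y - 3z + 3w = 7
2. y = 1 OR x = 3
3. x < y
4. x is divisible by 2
Yes

Take x = -4, y = 1, z = 0, w = 0. Substituting into each constraint:
  (1) -2(-4) + (-1) - 3(0) + 3(0) = 7 ✓
  (2) y = 1, target 1 ✓ (first branch holds)
  (3) -4 < 1 ✓
  (4) -4 = 2 × -2, remainder 0 ✓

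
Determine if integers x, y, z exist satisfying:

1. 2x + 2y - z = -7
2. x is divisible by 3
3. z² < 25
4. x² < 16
Yes

Take x = 0, y = -3, z = 1. Substituting into each constraint:
  (1) 2(0) + 2(-3) + (-1) = -7 ✓
  (2) 0 = 3 × 0, remainder 0 ✓
  (3) z² = (1)² = 1, and 1 < 25 ✓
  (4) x² = (0)² = 0, and 0 < 16 ✓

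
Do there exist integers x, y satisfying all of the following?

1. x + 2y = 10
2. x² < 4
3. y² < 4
No

The full constraint system is jointly infeasible over the integers. Each constraint and what it forces:

  - x + 2y = 10: is a linear equation tying the variables together
  - x² < 4: restricts x to |x| ≤ 1
  - y² < 4: restricts y to |y| ≤ 1

Range argument: with x ∈ [-1, 1], y ∈ [-1, 1], the left side of the equation is at most 3, but the right side is 10 > 3. No integer solution exists.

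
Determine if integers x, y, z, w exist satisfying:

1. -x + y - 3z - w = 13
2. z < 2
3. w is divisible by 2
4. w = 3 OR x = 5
Yes

Take x = 5, y = 1, z = -7, w = 4. Substituting into each constraint:
  (1) (-5) + 1 - 3(-7) + (-4) = 13 ✓
  (2) -7 < 2 ✓
  (3) 4 = 2 × 2, remainder 0 ✓
  (4) x = 5, target 5 ✓ (second branch holds)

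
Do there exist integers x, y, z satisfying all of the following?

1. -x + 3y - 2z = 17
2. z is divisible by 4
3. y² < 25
Yes

Take x = -17, y = 0, z = 0. Substituting into each constraint:
  (1) 17 + 3(0) - 2(0) = 17 ✓
  (2) 0 = 4 × 0, remainder 0 ✓
  (3) y² = (0)² = 0, and 0 < 25 ✓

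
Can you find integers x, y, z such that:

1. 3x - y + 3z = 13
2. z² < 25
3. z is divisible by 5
Yes

Take x = 5, y = 2, z = 0. Substituting into each constraint:
  (1) 3(5) + (-2) + 3(0) = 13 ✓
  (2) z² = (0)² = 0, and 0 < 25 ✓
  (3) 0 = 5 × 0, remainder 0 ✓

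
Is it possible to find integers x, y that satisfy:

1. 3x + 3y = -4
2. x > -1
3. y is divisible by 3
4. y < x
No

Even the single constraint (3x + 3y = -4) is infeasible over the integers.

  - 3x + 3y = -4: every term on the left is divisible by 3, so the LHS ≡ 0 (mod 3), but the RHS -4 is not — no integer solution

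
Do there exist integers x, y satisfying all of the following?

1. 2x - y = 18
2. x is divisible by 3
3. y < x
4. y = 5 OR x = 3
Yes

Take x = 3, y = -12. Substituting into each constraint:
  (1) 2(3) + 12 = 18 ✓
  (2) 3 = 3 × 1, remainder 0 ✓
  (3) -12 < 3 ✓
  (4) x = 3, target 3 ✓ (second branch holds)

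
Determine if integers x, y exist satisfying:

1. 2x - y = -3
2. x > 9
Yes

Take x = 10, y = 23. Substituting into each constraint:
  (1) 2(10) + (-23) = -3 ✓
  (2) 10 > 9 ✓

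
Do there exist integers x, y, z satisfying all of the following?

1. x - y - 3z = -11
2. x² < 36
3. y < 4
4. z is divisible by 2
Yes

Take x = 4, y = 3, z = 4. Substituting into each constraint:
  (1) 4 + (-3) - 3(4) = -11 ✓
  (2) x² = (4)² = 16, and 16 < 36 ✓
  (3) 3 < 4 ✓
  (4) 4 = 2 × 2, remainder 0 ✓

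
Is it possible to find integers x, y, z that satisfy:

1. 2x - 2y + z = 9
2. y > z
Yes

Take x = 5, y = 0, z = -1. Substituting into each constraint:
  (1) 2(5) - 2(0) + (-1) = 9 ✓
  (2) 0 > -1 ✓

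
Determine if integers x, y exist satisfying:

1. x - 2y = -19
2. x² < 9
Yes

Take x = 1, y = 10. Substituting into each constraint:
  (1) 1 - 2(10) = -19 ✓
  (2) x² = (1)² = 1, and 1 < 9 ✓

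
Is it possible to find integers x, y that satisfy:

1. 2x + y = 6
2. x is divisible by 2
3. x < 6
Yes

Take x = 0, y = 6. Substituting into each constraint:
  (1) 2(0) + 6 = 6 ✓
  (2) 0 = 2 × 0, remainder 0 ✓
  (3) 0 < 6 ✓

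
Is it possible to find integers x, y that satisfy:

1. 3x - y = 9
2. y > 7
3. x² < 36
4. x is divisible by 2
No

A contradictory subset is {3x - y = 9, y > 7, x² < 36}. No integer assignment can satisfy these jointly:

  - 3x - y = 9: is a linear equation tying the variables together
  - y > 7: bounds one variable relative to a constant
  - x² < 36: restricts x to |x| ≤ 5

Range argument: with x ∈ [-5, 5], y ∈ [8, ∞], the left side of the equation is at most 7, but the right side is 9 > 7. No integer solution exists.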